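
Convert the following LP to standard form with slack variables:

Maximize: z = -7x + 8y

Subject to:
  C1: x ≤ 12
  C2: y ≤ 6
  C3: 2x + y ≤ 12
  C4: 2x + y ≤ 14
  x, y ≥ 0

max z = -7x + 8y

s.t.
  x + s1 = 12
  y + s2 = 6
  2x + y + s3 = 12
  2x + y + s4 = 14
  x, y, s1, s2, s3, s4 ≥ 0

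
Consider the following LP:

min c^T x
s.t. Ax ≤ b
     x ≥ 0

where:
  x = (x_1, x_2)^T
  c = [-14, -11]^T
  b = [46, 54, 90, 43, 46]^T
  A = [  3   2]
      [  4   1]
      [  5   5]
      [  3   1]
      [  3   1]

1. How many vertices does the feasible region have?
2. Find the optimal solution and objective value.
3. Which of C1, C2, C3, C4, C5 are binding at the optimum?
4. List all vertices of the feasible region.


1. 5
2. x_1 = 10, x_2 = 8, z = -228
3. C1, C3
4. (0, 0), (13.5, 0), (12.4, 4.4), (10, 8), (0, 18)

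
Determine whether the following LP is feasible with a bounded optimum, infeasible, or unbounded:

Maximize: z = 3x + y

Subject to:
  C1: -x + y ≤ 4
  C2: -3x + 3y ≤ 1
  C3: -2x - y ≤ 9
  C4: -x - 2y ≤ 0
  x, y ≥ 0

Unbounded (objective can increase without bound)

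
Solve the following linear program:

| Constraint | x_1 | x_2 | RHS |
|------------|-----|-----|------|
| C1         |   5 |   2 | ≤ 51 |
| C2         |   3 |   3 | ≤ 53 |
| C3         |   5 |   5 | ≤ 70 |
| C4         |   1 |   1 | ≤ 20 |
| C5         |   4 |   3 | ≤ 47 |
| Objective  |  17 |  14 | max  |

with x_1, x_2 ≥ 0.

Evaluate the objective at each vertex of the feasible region:
  z(0, 0) = 0
  z(10.2, 0) = 173.4
  z(8.429, 4.429) = 205.3
  z(5, 9) = 211  ←
  z(0, 14) = 196
The maximum is at x_1 = 5, x_2 = 9.

x_1 = 5, x_2 = 9, z = 211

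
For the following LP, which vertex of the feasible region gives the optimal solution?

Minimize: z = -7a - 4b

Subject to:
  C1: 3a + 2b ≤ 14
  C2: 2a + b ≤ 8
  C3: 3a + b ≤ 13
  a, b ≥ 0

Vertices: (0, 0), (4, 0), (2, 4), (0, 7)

Evaluate the objective at each vertex of the feasible region:
  z(0, 0) = 0
  z(4, 0) = -28
  z(2, 4) = -30  ←
  z(0, 7) = -28
The minimum is at a = 2, b = 4.

(2, 4)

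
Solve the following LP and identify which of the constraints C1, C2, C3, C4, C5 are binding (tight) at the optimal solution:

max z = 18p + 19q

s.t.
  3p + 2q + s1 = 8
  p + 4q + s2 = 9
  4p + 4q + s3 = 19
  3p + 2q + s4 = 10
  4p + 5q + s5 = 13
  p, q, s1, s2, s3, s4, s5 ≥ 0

At p = 2, q = 1, compute slack b - a·x for each constraint:
  C1: 8 − 8 = 0  (binding)
  C2: 9 − 6 = 3  (slack)
  C3: 19 − 12 = 7  (slack)
  C4: 10 − 8 = 2  (slack)
  C5: 13 − 13 = 0  (binding)

Optimal: p = 2, q = 1
Binding: C1, C5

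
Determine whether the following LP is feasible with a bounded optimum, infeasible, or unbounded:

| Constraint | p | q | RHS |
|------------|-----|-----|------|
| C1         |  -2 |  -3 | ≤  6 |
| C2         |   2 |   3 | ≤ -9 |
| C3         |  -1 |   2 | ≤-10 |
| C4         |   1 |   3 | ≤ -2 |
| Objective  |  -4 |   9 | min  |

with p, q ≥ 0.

Infeasible (no feasible solution exists)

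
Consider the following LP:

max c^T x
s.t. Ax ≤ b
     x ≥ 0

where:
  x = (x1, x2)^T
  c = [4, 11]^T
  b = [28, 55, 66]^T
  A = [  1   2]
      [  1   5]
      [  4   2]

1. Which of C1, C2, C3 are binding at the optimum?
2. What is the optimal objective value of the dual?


1. C1, C2
2. 139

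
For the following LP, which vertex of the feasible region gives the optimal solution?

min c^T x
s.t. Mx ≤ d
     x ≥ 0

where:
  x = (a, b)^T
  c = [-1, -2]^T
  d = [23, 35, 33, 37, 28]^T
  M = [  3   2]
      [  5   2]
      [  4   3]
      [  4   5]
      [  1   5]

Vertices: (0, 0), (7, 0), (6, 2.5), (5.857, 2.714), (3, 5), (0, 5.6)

Evaluate the objective at each vertex of the feasible region:
  z(0, 0) = 0
  z(7, 0) = -7
  z(6, 2.5) = -11
  z(5.857, 2.714) = -11.29
  z(3, 5) = -13  ←
  z(0, 5.6) = -11.2
The minimum is at a = 3, b = 5.

(3, 5)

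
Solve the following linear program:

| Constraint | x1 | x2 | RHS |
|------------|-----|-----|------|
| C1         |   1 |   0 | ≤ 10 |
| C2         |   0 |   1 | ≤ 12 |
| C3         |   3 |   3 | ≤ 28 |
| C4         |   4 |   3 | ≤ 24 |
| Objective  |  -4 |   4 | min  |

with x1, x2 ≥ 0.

Evaluate the objective at each vertex of the feasible region:
  z(0, 0) = 0
  z(6, 0) = -24  ←
  z(0, 8) = 32
The minimum is at x1 = 6, x2 = 0.

x1 = 6, x2 = 0, z = -24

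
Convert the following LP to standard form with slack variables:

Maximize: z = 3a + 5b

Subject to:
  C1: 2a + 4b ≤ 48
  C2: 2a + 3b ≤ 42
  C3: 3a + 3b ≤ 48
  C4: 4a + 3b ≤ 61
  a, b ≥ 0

max z = 3a + 5b

s.t.
  2a + 4b + s1 = 48
  2a + 3b + s2 = 42
  3a + 3b + s3 = 48
  4a + 3b + s4 = 61
  a, b, s1, s2, s3, s4 ≥ 0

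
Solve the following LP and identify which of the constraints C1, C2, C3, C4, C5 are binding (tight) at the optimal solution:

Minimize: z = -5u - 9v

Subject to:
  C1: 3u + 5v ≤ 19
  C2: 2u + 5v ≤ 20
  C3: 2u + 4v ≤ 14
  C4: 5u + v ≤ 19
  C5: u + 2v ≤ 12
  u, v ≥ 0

At u = 3, v = 2, compute slack b - a·x for each constraint:
  C1: 19 − 19 = 0  (binding)
  C2: 20 − 16 = 4  (slack)
  C3: 14 − 14 = 0  (binding)
  C4: 19 − 17 = 2  (slack)
  C5: 12 − 7 = 5  (slack)

Optimal: u = 3, v = 2
Binding: C1, C3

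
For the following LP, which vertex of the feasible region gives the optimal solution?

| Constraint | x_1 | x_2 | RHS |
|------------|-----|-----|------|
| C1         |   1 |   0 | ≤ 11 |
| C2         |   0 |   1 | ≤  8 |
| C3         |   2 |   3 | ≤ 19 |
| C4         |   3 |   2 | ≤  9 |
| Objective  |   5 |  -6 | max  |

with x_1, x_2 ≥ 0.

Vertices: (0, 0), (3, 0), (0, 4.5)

Evaluate the objective at each vertex of the feasible region:
  z(0, 0) = 0
  z(3, 0) = 15  ←
  z(0, 4.5) = -27
The maximum is at x_1 = 3, x_2 = 0.

(3, 0)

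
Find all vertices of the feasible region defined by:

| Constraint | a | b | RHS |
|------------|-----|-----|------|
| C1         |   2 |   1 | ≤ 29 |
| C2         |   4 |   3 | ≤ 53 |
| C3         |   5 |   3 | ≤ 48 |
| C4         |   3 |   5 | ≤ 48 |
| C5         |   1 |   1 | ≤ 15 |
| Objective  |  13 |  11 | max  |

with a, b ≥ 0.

(0, 0), (9.6, 0), (6, 6), (0, 9.6)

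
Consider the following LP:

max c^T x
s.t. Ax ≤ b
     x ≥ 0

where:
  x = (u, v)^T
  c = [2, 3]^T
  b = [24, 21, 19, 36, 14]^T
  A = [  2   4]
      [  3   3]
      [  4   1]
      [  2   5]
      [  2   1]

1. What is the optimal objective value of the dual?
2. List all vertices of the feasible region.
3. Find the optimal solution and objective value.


1. 19
2. (0, 0), (4.75, 0), (4, 3), (2, 5), (0, 6)
3. u = 2, v = 5, z = 19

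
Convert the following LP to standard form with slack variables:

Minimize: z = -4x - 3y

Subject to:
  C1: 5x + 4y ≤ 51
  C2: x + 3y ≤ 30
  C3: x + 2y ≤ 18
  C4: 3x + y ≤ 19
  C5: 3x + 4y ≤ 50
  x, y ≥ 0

min z = -4x - 3y

s.t.
  5x + 4y + s1 = 51
  x + 3y + s2 = 30
  x + 2y + s3 = 18
  3x + y + s4 = 19
  3x + 4y + s5 = 50
  x, y, s1, s2, s3, s4, s5 ≥ 0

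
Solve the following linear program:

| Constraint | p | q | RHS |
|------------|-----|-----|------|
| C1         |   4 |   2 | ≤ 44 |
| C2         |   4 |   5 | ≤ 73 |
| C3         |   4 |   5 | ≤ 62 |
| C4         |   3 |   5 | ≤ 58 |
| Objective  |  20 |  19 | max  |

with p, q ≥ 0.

Evaluate the objective at each vertex of the feasible region:
  z(0, 0) = 0
  z(11, 0) = 220
  z(8, 6) = 274  ←
  z(4, 9.2) = 254.8
  z(0, 11.6) = 220.4
The maximum is at p = 8, q = 6.

p = 8, q = 6, z = 274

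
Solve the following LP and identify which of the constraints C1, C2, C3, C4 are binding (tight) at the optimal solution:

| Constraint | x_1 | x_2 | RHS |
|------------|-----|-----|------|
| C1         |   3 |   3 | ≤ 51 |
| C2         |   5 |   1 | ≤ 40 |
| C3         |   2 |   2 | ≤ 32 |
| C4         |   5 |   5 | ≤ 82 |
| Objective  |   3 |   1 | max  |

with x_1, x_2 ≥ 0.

At x_1 = 6, x_2 = 10, compute slack b - a·x for each constraint:
  C1: 51 − 48 = 3  (slack)
  C2: 40 − 40 = 0  (binding)
  C3: 32 − 32 = 0  (binding)
  C4: 82 − 80 = 2  (slack)

Optimal: x_1 = 6, x_2 = 10
Binding: C2, C3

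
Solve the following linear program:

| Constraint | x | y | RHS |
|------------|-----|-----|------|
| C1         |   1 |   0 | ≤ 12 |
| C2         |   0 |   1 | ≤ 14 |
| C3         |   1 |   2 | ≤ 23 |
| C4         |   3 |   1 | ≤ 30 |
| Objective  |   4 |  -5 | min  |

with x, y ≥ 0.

Evaluate the objective at each vertex of the feasible region:
  z(0, 0) = 0
  z(10, 0) = 40
  z(7.4, 7.8) = -9.4
  z(0, 11.5) = -57.5  ←
The minimum is at x = 0, y = 11.5.

x = 0, y = 11.5, z = -57.5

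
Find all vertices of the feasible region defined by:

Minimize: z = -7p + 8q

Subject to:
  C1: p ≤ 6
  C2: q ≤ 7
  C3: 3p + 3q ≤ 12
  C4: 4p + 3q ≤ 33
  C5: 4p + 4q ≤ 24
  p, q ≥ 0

(0, 0), (4, 0), (0, 4)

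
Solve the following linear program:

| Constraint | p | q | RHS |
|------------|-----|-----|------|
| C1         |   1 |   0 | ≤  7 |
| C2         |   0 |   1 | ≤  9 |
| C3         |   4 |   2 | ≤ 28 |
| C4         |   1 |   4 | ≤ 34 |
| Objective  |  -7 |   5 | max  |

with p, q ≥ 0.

Evaluate the objective at each vertex of the feasible region:
  z(0, 0) = 0
  z(7, 0) = -49
  z(3.143, 7.714) = 16.57
  z(0, 8.5) = 42.5  ←
The maximum is at p = 0, q = 8.5.

p = 0, q = 8.5, z = 42.5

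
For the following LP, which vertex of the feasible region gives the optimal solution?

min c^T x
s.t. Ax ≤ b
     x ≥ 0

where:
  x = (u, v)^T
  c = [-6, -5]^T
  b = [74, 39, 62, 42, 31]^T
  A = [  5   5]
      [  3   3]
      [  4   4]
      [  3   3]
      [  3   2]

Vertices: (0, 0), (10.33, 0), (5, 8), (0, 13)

Evaluate the objective at each vertex of the feasible region:
  z(0, 0) = 0
  z(10.33, 0) = -62
  z(5, 8) = -70  ←
  z(0, 13) = -65
The minimum is at u = 5, v = 8.

(5, 8)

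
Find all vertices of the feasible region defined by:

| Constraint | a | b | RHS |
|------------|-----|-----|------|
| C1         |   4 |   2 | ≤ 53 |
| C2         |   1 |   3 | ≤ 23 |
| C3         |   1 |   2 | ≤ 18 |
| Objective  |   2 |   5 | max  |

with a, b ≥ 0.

(0, 0), (13.25, 0), (11.67, 3.167), (8, 5), (0, 7.667)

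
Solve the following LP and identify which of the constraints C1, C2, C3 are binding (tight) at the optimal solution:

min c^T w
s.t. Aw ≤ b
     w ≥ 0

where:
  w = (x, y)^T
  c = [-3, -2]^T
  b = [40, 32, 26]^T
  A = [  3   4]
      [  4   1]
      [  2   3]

At x = 7, y = 4, compute slack b - a·x for each constraint:
  C1: 40 − 37 = 3  (slack)
  C2: 32 − 32 = 0  (binding)
  C3: 26 − 26 = 0  (binding)

Optimal: x = 7, y = 4
Binding: C2, C3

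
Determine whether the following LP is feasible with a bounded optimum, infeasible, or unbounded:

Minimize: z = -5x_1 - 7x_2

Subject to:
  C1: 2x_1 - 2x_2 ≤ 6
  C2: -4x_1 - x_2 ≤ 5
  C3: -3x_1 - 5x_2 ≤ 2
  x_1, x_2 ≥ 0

Unbounded (objective can decrease without bound)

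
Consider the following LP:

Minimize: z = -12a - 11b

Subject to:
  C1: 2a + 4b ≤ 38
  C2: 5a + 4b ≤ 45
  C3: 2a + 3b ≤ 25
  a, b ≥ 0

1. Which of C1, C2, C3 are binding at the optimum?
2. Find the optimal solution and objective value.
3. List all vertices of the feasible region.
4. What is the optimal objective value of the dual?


1. C2, C3
2. a = 5, b = 5, z = -115
3. (0, 0), (9, 0), (5, 5), (0, 8.333)
4. -115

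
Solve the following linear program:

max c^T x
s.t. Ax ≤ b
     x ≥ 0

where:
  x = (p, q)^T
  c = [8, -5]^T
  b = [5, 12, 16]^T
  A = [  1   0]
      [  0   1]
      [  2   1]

Evaluate the objective at each vertex of the feasible region:
  z(0, 0) = 0
  z(5, 0) = 40  ←
  z(5, 6) = 10
  z(2, 12) = -44
  z(0, 12) = -60
The maximum is at p = 5, q = 0.

p = 5, q = 0, z = 40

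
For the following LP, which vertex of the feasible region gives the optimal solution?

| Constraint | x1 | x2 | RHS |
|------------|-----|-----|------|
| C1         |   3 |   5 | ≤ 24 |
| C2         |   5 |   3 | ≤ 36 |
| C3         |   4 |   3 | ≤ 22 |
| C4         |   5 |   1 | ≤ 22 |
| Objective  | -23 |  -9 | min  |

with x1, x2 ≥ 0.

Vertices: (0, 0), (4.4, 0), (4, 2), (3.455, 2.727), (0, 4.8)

Evaluate the objective at each vertex of the feasible region:
  z(0, 0) = 0
  z(4.4, 0) = -101.2
  z(4, 2) = -110  ←
  z(3.455, 2.727) = -104
  z(0, 4.8) = -43.2
The minimum is at x1 = 4, x2 = 2.

(4, 2)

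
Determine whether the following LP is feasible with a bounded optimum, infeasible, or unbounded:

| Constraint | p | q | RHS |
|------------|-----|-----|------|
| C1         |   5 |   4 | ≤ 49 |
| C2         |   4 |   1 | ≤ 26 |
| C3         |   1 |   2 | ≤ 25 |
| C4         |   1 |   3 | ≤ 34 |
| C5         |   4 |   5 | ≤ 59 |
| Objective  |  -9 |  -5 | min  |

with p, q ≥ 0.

Feasible with a bounded optimal solution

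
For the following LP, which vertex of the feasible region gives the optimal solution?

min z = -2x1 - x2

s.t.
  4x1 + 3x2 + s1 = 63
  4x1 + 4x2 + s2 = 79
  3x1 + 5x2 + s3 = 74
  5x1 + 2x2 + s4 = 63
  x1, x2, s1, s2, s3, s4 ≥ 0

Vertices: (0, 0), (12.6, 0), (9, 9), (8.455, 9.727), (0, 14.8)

Evaluate the objective at each vertex of the feasible region:
  z(0, 0) = 0
  z(12.6, 0) = -25.2
  z(9, 9) = -27  ←
  z(8.455, 9.727) = -26.64
  z(0, 14.8) = -14.8
The minimum is at x1 = 9, x2 = 9.

(9, 9)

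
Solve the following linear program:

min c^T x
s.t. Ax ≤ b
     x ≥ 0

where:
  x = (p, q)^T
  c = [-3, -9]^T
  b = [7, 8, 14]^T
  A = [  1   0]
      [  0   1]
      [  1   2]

Evaluate the objective at each vertex of the feasible region:
  z(0, 0) = 0
  z(7, 0) = -21
  z(7, 3.5) = -52.5
  z(0, 7) = -63  ←
The minimum is at p = 0, q = 7.

p = 0, q = 7, z = -63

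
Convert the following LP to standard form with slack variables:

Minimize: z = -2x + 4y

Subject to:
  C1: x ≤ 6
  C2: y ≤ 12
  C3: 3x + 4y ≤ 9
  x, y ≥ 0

min z = -2x + 4y

s.t.
  x + s1 = 6
  y + s2 = 12
  3x + 4y + s3 = 9
  x, y, s1, s2, s3 ≥ 0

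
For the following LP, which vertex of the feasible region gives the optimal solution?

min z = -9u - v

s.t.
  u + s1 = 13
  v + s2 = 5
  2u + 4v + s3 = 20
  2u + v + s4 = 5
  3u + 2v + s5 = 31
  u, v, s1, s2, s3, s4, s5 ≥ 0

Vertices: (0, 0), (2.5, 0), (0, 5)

Evaluate the objective at each vertex of the feasible region:
  z(0, 0) = 0
  z(2.5, 0) = -22.5  ←
  z(0, 5) = -5
The minimum is at u = 2.5, v = 0.

(2.5, 0)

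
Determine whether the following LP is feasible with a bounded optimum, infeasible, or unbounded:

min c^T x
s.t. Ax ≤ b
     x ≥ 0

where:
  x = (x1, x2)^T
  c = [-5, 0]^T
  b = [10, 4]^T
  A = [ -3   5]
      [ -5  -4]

Unbounded (objective can decrease without bound)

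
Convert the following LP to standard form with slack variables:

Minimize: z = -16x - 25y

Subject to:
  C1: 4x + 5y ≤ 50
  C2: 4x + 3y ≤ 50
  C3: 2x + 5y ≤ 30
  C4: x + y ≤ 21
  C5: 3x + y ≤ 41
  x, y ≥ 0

min z = -16x - 25y

s.t.
  4x + 5y + s1 = 50
  4x + 3y + s2 = 50
  2x + 5y + s3 = 30
  x + y + s4 = 21
  3x + y + s5 = 41
  x, y, s1, s2, s3, s4, s5 ≥ 0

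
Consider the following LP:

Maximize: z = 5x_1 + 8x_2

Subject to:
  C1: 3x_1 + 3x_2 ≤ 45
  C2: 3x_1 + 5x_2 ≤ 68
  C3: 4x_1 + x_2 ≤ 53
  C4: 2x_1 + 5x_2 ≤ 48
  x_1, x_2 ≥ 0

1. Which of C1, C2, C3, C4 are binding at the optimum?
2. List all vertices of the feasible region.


1. C1, C4
2. (0, 0), (13.25, 0), (12.67, 2.333), (9, 6), (0, 9.6)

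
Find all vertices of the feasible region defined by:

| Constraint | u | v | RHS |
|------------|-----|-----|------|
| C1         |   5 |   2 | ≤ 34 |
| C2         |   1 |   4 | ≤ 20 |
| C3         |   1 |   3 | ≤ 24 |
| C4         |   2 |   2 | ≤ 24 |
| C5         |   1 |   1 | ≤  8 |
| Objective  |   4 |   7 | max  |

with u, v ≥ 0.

(0, 0), (6.8, 0), (6, 2), (4, 4), (0, 5)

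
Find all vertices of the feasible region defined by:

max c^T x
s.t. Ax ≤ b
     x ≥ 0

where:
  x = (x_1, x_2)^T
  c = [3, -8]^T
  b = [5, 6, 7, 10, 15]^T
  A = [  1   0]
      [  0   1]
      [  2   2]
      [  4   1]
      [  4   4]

(0, 0), (2.5, 0), (2.167, 1.333), (0, 3.5)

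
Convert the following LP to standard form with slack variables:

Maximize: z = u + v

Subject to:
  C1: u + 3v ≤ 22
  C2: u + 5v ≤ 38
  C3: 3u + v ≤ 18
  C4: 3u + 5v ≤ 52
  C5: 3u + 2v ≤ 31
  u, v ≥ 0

max z = u + v

s.t.
  u + 3v + s1 = 22
  u + 5v + s2 = 38
  3u + v + s3 = 18
  3u + 5v + s4 = 52
  3u + 2v + s5 = 31
  u, v, s1, s2, s3, s4, s5 ≥ 0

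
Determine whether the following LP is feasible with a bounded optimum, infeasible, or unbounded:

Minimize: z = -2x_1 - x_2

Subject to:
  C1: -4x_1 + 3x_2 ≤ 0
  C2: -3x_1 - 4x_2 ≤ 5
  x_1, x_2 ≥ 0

Unbounded (objective can decrease without bound)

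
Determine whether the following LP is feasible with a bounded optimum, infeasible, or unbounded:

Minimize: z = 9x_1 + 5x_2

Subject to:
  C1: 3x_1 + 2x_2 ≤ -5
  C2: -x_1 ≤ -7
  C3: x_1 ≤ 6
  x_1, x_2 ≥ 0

Infeasible (no feasible solution exists)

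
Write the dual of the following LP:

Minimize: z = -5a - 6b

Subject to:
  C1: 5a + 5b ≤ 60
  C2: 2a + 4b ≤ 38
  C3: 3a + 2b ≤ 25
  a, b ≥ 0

Primal min cᵀx s.t. Ax ≤ b, x ≥ 0  →  Dual max −bᵀy s.t. Aᵀy ≥ −c, y ≥ 0.

Maximize: z = -60y1 - 38y2 - 25y3

Subject to:
  5y1 + 2y2 + 3y3 ≥ 5
  5y1 + 4y2 + 2y3 ≥ 6
  y1, y2, y3 ≥ 0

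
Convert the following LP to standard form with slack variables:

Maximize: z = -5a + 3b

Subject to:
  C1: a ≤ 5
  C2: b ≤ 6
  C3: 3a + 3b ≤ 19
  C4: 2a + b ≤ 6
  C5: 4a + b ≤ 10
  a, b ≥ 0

max z = -5a + 3b

s.t.
  a + s1 = 5
  b + s2 = 6
  3a + 3b + s3 = 19
  2a + b + s4 = 6
  4a + b + s5 = 10
  a, b, s1, s2, s3, s4, s5 ≥ 0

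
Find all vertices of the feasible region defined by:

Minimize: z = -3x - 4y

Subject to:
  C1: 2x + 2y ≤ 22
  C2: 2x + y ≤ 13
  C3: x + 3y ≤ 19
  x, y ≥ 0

(0, 0), (6.5, 0), (4, 5), (0, 6.333)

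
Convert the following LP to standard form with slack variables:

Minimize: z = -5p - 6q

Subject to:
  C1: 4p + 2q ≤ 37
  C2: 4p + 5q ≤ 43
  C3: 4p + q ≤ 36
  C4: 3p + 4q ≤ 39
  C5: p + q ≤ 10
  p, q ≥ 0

min z = -5p - 6q

s.t.
  4p + 2q + s1 = 37
  4p + 5q + s2 = 43
  4p + q + s3 = 36
  3p + 4q + s4 = 39
  p + q + s5 = 10
  p, q, s1, s2, s3, s4, s5 ≥ 0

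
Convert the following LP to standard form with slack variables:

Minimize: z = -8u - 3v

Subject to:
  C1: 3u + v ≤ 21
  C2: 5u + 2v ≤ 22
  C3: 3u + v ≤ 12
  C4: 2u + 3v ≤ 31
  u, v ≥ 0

min z = -8u - 3v

s.t.
  3u + v + s1 = 21
  5u + 2v + s2 = 22
  3u + v + s3 = 12
  2u + 3v + s4 = 31
  u, v, s1, s2, s3, s4 ≥ 0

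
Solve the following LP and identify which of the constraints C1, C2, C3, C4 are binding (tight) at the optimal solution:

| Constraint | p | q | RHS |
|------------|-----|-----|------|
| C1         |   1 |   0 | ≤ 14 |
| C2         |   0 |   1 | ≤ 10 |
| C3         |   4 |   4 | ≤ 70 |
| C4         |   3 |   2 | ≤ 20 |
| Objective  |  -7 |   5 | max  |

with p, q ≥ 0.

At p = 0, q = 10, compute slack b - a·x for each constraint:
  C1: 14 − 0 = 14  (slack)
  C2: 10 − 10 = 0  (binding)
  C3: 70 − 40 = 30  (slack)
  C4: 20 − 20 = 0  (binding)

Optimal: p = 0, q = 10
Binding: C2, C4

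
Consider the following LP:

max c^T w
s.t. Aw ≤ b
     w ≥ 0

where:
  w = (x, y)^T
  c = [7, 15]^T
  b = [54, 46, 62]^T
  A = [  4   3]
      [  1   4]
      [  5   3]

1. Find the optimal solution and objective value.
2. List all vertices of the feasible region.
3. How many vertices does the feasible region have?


1. x = 6, y = 10, z = 192
2. (0, 0), (12.4, 0), (8, 7.333), (6, 10), (0, 11.5)
3. 5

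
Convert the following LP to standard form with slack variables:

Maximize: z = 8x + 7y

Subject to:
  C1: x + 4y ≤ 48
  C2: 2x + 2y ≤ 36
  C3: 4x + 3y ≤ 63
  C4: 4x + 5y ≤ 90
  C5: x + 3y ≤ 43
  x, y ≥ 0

max z = 8x + 7y

s.t.
  x + 4y + s1 = 48
  2x + 2y + s2 = 36
  4x + 3y + s3 = 63
  4x + 5y + s4 = 90
  x + 3y + s5 = 43
  x, y, s1, s2, s3, s4, s5 ≥ 0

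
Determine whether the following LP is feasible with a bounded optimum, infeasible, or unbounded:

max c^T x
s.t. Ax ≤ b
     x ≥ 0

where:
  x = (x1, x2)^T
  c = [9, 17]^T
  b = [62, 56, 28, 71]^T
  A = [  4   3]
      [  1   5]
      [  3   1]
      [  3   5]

Feasible with a bounded optimal solution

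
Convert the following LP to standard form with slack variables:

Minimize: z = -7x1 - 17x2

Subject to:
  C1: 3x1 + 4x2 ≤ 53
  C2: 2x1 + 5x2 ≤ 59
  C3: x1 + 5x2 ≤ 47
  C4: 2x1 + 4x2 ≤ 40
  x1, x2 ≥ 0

min z = -7x1 - 17x2

s.t.
  3x1 + 4x2 + s1 = 53
  2x1 + 5x2 + s2 = 59
  x1 + 5x2 + s3 = 47
  2x1 + 4x2 + s4 = 40
  x1, x2, s1, s2, s3, s4 ≥ 0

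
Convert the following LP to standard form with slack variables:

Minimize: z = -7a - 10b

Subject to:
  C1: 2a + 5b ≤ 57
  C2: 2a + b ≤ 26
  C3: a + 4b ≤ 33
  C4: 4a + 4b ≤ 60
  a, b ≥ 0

min z = -7a - 10b

s.t.
  2a + 5b + s1 = 57
  2a + b + s2 = 26
  a + 4b + s3 = 33
  4a + 4b + s4 = 60
  a, b, s1, s2, s3, s4 ≥ 0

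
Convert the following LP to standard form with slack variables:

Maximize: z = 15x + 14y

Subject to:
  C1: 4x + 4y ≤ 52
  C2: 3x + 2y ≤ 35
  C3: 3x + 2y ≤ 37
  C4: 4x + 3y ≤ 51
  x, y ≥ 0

max z = 15x + 14y

s.t.
  4x + 4y + s1 = 52
  3x + 2y + s2 = 35
  3x + 2y + s3 = 37
  4x + 3y + s4 = 51
  x, y, s1, s2, s3, s4 ≥ 0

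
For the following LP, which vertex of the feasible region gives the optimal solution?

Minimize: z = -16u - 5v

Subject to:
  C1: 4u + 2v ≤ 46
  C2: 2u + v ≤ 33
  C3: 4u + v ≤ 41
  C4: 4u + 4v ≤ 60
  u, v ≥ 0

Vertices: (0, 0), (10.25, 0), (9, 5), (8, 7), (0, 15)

Evaluate the objective at each vertex of the feasible region:
  z(0, 0) = 0
  z(10.25, 0) = -164
  z(9, 5) = -169  ←
  z(8, 7) = -163
  z(0, 15) = -75
The minimum is at u = 9, v = 5.

(9, 5)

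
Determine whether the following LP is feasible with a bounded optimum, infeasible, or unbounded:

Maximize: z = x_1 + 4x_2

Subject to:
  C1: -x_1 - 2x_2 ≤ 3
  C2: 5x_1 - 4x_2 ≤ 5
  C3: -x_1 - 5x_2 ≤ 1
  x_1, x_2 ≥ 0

Unbounded (objective can increase without bound)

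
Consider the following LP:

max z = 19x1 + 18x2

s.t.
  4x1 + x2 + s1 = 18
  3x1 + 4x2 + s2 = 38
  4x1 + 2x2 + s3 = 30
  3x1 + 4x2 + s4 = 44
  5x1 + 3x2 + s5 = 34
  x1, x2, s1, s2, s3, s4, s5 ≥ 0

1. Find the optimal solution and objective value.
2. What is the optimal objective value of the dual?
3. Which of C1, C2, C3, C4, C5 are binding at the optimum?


1. x1 = 2, x2 = 8, z = 182
2. 182
3. C2, C5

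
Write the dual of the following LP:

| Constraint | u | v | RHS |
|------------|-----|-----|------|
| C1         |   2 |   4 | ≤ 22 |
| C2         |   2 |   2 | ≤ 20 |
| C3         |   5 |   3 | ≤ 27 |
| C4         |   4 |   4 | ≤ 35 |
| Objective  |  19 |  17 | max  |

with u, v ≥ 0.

Primal max cᵀx s.t. Ax ≤ b, x ≥ 0  →  Dual min bᵀy s.t. Aᵀy ≥ c, y ≥ 0.

Minimize: z = 22y1 + 20y2 + 27y3 + 35y4

Subject to:
  2y1 + 2y2 + 5y3 + 4y4 ≥ 19
  4y1 + 2y2 + 3y3 + 4y4 ≥ 17
  y1, y2, y3, y4 ≥ 0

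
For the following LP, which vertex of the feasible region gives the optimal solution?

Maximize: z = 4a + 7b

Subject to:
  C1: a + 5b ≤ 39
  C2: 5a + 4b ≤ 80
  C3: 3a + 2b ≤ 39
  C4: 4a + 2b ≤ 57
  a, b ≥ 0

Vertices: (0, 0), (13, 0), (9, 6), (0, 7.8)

Evaluate the objective at each vertex of the feasible region:
  z(0, 0) = 0
  z(13, 0) = 52
  z(9, 6) = 78  ←
  z(0, 7.8) = 54.6
The maximum is at a = 9, b = 6.

(9, 6)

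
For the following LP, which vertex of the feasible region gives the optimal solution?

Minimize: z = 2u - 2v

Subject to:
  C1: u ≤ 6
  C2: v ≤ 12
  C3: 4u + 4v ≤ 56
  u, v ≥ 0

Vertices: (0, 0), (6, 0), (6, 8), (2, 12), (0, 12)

Evaluate the objective at each vertex of the feasible region:
  z(0, 0) = 0
  z(6, 0) = 12
  z(6, 8) = -4
  z(2, 12) = -20
  z(0, 12) = -24  ←
The minimum is at u = 0, v = 12.

(0, 12)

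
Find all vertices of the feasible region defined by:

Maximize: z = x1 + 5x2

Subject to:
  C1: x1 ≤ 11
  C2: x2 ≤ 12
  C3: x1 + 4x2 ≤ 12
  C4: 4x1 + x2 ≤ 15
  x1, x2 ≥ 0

(0, 0), (3.75, 0), (3.2, 2.2), (0, 3)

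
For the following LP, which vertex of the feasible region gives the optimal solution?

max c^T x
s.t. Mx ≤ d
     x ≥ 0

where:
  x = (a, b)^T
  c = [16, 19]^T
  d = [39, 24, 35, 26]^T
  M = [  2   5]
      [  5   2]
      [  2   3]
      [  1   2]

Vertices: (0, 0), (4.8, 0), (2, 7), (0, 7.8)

Evaluate the objective at each vertex of the feasible region:
  z(0, 0) = 0
  z(4.8, 0) = 76.8
  z(2, 7) = 165  ←
  z(0, 7.8) = 148.2
The maximum is at a = 2, b = 7.

(2, 7)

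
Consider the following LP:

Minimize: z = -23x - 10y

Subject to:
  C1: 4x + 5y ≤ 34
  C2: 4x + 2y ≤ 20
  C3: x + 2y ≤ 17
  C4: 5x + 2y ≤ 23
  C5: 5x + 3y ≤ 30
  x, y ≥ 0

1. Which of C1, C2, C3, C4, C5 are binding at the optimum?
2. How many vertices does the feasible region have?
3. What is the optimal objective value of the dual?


1. C2, C4
2. 5
3. -109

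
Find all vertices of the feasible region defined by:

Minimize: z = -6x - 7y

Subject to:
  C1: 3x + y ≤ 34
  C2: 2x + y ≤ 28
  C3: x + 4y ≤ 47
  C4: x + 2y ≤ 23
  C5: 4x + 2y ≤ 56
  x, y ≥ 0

(0, 0), (11.33, 0), (9, 7), (0, 11.5)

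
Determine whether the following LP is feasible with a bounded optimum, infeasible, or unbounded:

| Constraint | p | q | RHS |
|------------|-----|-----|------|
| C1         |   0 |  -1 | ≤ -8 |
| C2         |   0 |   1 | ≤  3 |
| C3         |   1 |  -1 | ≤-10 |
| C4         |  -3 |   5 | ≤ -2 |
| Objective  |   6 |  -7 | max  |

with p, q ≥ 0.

Infeasible (no feasible solution exists)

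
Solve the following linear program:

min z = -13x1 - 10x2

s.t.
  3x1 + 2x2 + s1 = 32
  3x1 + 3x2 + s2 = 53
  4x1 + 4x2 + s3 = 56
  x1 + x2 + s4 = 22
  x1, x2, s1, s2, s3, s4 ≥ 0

Evaluate the objective at each vertex of the feasible region:
  z(0, 0) = 0
  z(10.67, 0) = -138.7
  z(4, 10) = -152  ←
  z(0, 14) = -140
The minimum is at x1 = 4, x2 = 10.

x1 = 4, x2 = 10, z = -152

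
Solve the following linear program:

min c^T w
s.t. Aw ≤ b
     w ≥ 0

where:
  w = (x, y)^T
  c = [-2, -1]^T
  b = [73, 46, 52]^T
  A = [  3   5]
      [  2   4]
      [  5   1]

Evaluate the objective at each vertex of the feasible region:
  z(0, 0) = 0
  z(10.4, 0) = -20.8
  z(9, 7) = -25  ←
  z(0, 11.5) = -11.5
The minimum is at x = 9, y = 7.

x = 9, y = 7, z = -25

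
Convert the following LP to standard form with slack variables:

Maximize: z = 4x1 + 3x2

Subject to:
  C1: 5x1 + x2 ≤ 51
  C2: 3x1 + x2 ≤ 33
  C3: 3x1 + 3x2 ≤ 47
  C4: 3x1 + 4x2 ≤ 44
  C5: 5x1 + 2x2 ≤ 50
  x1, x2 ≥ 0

max z = 4x1 + 3x2

s.t.
  5x1 + x2 + s1 = 51
  3x1 + x2 + s2 = 33
  3x1 + 3x2 + s3 = 47
  3x1 + 4x2 + s4 = 44
  5x1 + 2x2 + s5 = 50
  x1, x2, s1, s2, s3, s4, s5 ≥ 0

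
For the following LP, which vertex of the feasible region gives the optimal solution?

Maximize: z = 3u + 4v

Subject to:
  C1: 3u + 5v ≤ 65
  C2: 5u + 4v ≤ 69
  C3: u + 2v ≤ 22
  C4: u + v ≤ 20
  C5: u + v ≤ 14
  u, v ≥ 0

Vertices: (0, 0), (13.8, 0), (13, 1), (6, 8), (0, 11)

Evaluate the objective at each vertex of the feasible region:
  z(0, 0) = 0
  z(13.8, 0) = 41.4
  z(13, 1) = 43
  z(6, 8) = 50  ←
  z(0, 11) = 44
The maximum is at u = 6, v = 8.

(6, 8)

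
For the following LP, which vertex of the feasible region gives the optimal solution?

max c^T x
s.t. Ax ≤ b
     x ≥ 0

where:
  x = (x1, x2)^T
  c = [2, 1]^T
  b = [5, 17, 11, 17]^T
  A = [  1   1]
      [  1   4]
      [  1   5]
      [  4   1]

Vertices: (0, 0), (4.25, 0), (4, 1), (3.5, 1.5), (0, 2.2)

Evaluate the objective at each vertex of the feasible region:
  z(0, 0) = 0
  z(4.25, 0) = 8.5
  z(4, 1) = 9  ←
  z(3.5, 1.5) = 8.5
  z(0, 2.2) = 2.2
The maximum is at x1 = 4, x2 = 1.

(4, 1)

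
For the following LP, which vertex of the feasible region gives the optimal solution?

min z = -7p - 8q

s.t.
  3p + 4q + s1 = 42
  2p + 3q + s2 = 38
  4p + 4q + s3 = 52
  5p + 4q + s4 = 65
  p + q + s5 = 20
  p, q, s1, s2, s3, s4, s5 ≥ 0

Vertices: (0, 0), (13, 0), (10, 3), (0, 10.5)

Evaluate the objective at each vertex of the feasible region:
  z(0, 0) = 0
  z(13, 0) = -91
  z(10, 3) = -94  ←
  z(0, 10.5) = -84
The minimum is at p = 10, q = 3.

(10, 3)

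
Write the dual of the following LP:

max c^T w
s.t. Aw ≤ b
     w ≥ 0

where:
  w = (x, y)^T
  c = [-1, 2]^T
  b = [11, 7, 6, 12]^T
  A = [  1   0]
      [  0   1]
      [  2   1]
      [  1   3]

Primal max cᵀx s.t. Ax ≤ b, x ≥ 0  →  Dual min bᵀy s.t. Aᵀy ≥ c, y ≥ 0.

Minimize: z = 11y1 + 7y2 + 6y3 + 12y4

Subject to:
  y1 + 2y3 + y4 ≥ -1
  y2 + y3 + 3y4 ≥ 2
  y1, y2, y3, y4 ≥ 0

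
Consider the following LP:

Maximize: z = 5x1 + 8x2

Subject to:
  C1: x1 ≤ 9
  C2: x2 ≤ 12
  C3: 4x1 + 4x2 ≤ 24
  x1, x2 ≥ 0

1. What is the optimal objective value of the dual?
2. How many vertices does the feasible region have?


1. 48
2. 3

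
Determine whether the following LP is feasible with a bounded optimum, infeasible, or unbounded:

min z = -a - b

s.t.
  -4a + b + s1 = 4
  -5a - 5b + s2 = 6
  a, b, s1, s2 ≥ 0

Unbounded (objective can decrease without bound)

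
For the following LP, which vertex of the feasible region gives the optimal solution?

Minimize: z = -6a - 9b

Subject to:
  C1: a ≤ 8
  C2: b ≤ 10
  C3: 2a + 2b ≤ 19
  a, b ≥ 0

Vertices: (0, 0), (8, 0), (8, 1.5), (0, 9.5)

Evaluate the objective at each vertex of the feasible region:
  z(0, 0) = 0
  z(8, 0) = -48
  z(8, 1.5) = -61.5
  z(0, 9.5) = -85.5  ←
The minimum is at a = 0, b = 9.5.

(0, 9.5)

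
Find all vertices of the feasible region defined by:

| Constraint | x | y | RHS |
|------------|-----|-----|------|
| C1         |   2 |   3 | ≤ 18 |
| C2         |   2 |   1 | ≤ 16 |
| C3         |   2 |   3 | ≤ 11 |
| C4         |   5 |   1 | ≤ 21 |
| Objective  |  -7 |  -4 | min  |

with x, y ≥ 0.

(0, 0), (4.2, 0), (4, 1), (0, 3.667)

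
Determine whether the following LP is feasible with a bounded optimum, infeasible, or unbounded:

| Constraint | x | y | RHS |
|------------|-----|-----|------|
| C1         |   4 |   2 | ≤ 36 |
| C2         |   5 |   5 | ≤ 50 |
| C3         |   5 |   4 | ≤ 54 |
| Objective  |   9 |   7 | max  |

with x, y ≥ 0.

Feasible with a bounded optimal solution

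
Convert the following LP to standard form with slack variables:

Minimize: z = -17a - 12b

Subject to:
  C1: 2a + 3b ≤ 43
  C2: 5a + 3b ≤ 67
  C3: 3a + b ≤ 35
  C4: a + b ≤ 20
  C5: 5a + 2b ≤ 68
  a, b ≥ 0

min z = -17a - 12b

s.t.
  2a + 3b + s1 = 43
  5a + 3b + s2 = 67
  3a + b + s3 = 35
  a + b + s4 = 20
  5a + 2b + s5 = 68
  a, b, s1, s2, s3, s4, s5 ≥ 0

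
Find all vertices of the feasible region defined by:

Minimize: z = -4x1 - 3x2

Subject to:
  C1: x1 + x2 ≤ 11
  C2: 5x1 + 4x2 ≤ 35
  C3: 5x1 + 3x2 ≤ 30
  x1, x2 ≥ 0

(0, 0), (6, 0), (3, 5), (0, 8.75)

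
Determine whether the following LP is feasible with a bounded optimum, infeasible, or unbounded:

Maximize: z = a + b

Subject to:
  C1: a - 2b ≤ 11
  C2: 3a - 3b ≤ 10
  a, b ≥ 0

Unbounded (objective can increase without bound)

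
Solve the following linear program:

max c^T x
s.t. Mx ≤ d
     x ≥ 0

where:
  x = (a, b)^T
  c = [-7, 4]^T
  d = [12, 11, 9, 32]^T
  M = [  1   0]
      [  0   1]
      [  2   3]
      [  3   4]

Evaluate the objective at each vertex of the feasible region:
  z(0, 0) = 0
  z(4.5, 0) = -31.5
  z(0, 3) = 12  ←
The maximum is at a = 0, b = 3.

a = 0, b = 3, z = 12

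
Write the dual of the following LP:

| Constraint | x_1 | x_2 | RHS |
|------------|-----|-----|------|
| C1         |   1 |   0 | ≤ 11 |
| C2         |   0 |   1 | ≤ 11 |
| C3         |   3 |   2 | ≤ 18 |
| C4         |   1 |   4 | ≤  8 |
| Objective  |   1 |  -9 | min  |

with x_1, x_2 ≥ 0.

Primal min cᵀx s.t. Ax ≤ b, x ≥ 0  →  Dual max −bᵀy s.t. Aᵀy ≥ −c, y ≥ 0.

Maximize: z = -11y1 - 11y2 - 18y3 - 8y4

Subject to:
  y1 + 3y3 + y4 ≥ -1
  y2 + 2y3 + 4y4 ≥ 9
  y1, y2, y3, y4 ≥ 0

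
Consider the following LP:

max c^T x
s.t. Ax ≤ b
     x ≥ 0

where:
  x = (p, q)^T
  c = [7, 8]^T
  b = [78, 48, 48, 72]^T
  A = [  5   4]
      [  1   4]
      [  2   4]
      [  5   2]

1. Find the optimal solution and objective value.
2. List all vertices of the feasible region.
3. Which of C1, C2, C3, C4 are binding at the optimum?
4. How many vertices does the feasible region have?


1. p = 10, q = 7, z = 126
2. (0, 0), (14.4, 0), (13.2, 3), (10, 7), (0, 12)
3. C1, C3
4. 5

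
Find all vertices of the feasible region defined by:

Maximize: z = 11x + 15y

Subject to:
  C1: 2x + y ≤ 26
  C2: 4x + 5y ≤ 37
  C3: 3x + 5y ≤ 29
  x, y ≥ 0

(0, 0), (9.25, 0), (8, 1), (0, 5.8)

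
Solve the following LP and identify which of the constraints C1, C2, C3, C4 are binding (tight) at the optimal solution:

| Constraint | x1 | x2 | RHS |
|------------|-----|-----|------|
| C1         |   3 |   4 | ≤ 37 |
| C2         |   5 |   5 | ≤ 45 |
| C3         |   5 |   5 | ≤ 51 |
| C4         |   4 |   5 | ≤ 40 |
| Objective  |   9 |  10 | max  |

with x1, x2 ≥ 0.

At x1 = 5, x2 = 4, compute slack b - a·x for each constraint:
  C1: 37 − 31 = 6  (slack)
  C2: 45 − 45 = 0  (binding)
  C3: 51 − 45 = 6  (slack)
  C4: 40 − 40 = 0  (binding)

Optimal: x1 = 5, x2 = 4
Binding: C2, C4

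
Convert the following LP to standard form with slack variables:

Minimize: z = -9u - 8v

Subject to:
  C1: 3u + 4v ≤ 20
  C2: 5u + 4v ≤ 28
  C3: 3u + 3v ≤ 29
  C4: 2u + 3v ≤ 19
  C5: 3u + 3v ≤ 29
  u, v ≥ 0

min z = -9u - 8v

s.t.
  3u + 4v + s1 = 20
  5u + 4v + s2 = 28
  3u + 3v + s3 = 29
  2u + 3v + s4 = 19
  3u + 3v + s5 = 29
  u, v, s1, s2, s3, s4, s5 ≥ 0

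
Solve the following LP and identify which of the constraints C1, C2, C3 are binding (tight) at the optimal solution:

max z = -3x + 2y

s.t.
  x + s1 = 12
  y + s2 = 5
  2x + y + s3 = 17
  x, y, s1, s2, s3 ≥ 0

At x = 0, y = 5, compute slack b - a·x for each constraint:
  C1: 12 − 0 = 12  (slack)
  C2: 5 − 5 = 0  (binding)
  C3: 17 − 5 = 12  (slack)

Optimal: x = 0, y = 5
Binding: C2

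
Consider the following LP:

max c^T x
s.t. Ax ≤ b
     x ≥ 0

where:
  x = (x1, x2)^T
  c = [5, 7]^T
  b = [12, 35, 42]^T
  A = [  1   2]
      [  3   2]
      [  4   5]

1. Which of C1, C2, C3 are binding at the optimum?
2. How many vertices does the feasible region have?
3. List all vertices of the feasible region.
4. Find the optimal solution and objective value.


1. C1, C3
2. 4
3. (0, 0), (10.5, 0), (8, 2), (0, 6)
4. x1 = 8, x2 = 2, z = 54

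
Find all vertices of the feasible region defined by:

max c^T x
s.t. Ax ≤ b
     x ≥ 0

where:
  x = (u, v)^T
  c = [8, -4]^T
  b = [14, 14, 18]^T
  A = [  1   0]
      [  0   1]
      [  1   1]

(0, 0), (14, 0), (14, 4), (4, 14), (0, 14)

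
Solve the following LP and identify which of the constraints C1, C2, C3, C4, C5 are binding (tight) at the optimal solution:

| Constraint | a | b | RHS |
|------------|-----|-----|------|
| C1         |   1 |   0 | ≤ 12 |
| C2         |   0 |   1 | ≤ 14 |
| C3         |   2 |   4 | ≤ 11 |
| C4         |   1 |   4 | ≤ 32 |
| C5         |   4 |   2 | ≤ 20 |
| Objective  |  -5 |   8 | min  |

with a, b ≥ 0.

At a = 5, b = 0, compute slack b - a·x for each constraint:
  C1: 12 − 5 = 7  (slack)
  C2: 14 − 0 = 14  (slack)
  C3: 11 − 10 = 1  (slack)
  C4: 32 − 5 = 27  (slack)
  C5: 20 − 20 = 0  (binding)

Optimal: a = 5, b = 0
Binding: C5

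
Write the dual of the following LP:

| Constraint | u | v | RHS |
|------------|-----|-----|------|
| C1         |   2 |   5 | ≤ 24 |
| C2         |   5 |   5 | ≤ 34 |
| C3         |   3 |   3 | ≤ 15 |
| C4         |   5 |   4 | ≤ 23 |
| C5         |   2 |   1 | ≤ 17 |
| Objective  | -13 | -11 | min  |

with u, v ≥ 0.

Primal min cᵀx s.t. Ax ≤ b, x ≥ 0  →  Dual max −bᵀy s.t. Aᵀy ≥ −c, y ≥ 0.

Maximize: z = -24y1 - 34y2 - 15y3 - 23y4 - 17y5

Subject to:
  2y1 + 5y2 + 3y3 + 5y4 + 2y5 ≥ 13
  5y1 + 5y2 + 3y3 + 4y4 + y5 ≥ 11
  y1, y2, y3, y4, y5 ≥ 0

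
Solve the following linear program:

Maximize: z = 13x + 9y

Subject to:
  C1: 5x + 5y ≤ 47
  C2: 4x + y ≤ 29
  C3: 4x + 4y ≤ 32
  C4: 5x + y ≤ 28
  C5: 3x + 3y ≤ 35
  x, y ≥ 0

Evaluate the objective at each vertex of the feasible region:
  z(0, 0) = 0
  z(5.6, 0) = 72.8
  z(5, 3) = 92  ←
  z(0, 8) = 72
The maximum is at x = 5, y = 3.

x = 5, y = 3, z = 92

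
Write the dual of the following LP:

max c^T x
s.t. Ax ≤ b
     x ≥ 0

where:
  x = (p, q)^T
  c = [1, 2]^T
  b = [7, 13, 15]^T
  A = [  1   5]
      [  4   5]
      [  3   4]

Primal max cᵀx s.t. Ax ≤ b, x ≥ 0  →  Dual min bᵀy s.t. Aᵀy ≥ c, y ≥ 0.

Minimize: z = 7y1 + 13y2 + 15y3

Subject to:
  y1 + 4y2 + 3y3 ≥ 1
  5y1 + 5y2 + 4y3 ≥ 2
  y1, y2, y3 ≥ 0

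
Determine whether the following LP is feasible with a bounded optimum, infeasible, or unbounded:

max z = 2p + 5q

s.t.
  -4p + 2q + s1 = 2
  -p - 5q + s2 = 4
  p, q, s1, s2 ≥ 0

Unbounded (objective can increase without bound)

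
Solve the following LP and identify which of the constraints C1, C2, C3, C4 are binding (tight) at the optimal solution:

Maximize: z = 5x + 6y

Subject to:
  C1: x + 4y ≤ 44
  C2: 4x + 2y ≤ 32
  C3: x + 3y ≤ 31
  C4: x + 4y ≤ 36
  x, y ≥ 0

At x = 4, y = 8, compute slack b - a·x for each constraint:
  C1: 44 − 36 = 8  (slack)
  C2: 32 − 32 = 0  (binding)
  C3: 31 − 28 = 3  (slack)
  C4: 36 − 36 = 0  (binding)

Optimal: x = 4, y = 8
Binding: C2, C4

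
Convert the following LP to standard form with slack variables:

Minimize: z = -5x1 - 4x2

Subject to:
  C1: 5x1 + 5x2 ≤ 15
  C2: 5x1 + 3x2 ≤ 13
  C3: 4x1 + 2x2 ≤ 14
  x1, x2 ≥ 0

min z = -5x1 - 4x2

s.t.
  5x1 + 5x2 + s1 = 15
  5x1 + 3x2 + s2 = 13
  4x1 + 2x2 + s3 = 14
  x1, x2, s1, s2, s3 ≥ 0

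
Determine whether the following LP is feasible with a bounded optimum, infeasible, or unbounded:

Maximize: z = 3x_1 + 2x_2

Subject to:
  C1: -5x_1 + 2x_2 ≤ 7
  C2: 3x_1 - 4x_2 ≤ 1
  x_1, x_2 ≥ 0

Unbounded (objective can increase without bound)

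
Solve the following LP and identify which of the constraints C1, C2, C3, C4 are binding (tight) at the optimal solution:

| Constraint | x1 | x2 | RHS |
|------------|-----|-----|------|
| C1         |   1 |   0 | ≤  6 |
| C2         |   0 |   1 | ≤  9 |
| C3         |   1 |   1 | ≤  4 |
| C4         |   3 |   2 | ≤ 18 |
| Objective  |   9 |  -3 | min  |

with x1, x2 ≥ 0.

At x1 = 0, x2 = 4, compute slack b - a·x for each constraint:
  C1: 6 − 0 = 6  (slack)
  C2: 9 − 4 = 5  (slack)
  C3: 4 − 4 = 0  (binding)
  C4: 18 − 8 = 10  (slack)

Optimal: x1 = 0, x2 = 4
Binding: C3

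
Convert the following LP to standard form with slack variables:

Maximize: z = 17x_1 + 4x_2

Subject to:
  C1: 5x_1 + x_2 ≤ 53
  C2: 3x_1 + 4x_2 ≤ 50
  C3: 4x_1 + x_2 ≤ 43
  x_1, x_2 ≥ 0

max z = 17x_1 + 4x_2

s.t.
  5x_1 + x_2 + s1 = 53
  3x_1 + 4x_2 + s2 = 50
  4x_1 + x_2 + s3 = 43
  x_1, x_2, s1, s2, s3 ≥ 0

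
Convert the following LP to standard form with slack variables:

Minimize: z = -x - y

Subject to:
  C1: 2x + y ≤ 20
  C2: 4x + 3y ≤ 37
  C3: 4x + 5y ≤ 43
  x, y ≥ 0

min z = -x - y

s.t.
  2x + y + s1 = 20
  4x + 3y + s2 = 37
  4x + 5y + s3 = 43
  x, y, s1, s2, s3 ≥ 0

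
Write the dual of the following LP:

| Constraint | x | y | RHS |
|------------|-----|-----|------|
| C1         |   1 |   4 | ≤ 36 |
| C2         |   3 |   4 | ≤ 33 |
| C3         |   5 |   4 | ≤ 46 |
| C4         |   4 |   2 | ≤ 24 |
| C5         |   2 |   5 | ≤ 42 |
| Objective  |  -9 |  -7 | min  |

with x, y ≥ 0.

Primal min cᵀx s.t. Ax ≤ b, x ≥ 0  →  Dual max −bᵀy s.t. Aᵀy ≥ −c, y ≥ 0.

Maximize: z = -36y1 - 33y2 - 46y3 - 24y4 - 42y5

Subject to:
  y1 + 3y2 + 5y3 + 4y4 + 2y5 ≥ 9
  4y1 + 4y2 + 4y3 + 2y4 + 5y5 ≥ 7
  y1, y2, y3, y4, y5 ≥ 0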